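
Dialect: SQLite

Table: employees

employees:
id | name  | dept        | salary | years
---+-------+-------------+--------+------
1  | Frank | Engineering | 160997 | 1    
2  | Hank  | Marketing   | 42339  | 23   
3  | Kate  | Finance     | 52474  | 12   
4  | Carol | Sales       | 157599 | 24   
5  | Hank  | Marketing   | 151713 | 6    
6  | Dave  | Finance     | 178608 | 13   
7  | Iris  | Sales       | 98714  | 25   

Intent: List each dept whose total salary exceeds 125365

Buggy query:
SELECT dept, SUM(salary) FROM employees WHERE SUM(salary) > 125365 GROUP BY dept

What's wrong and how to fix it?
Bug: Aggregate functions cannot appear in a WHERE clause

Fix: Move the aggregate condition to a HAVING clause

Corrected query:
SELECT dept, SUM(salary) FROM employees GROUP BY dept HAVING SUM(salary) > 125365

Result:
dept        | SUM(salary)
------------+------------
Engineering | 160997     
Finance     | 231082     
Marketing   | 194052     
Sales       | 256313     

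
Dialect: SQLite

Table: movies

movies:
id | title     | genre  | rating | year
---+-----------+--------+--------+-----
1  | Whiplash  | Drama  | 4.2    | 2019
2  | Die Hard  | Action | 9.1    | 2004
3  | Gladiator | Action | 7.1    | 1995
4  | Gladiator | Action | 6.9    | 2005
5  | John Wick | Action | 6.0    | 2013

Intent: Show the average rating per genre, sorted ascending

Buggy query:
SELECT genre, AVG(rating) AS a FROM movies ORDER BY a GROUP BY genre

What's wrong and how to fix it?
Bug: GROUP BY must precede ORDER BY

Fix: Move ORDER BY to the end, after GROUP BY

Corrected query:
SELECT genre, AVG(rating) AS a FROM movies GROUP BY genre ORDER BY a

Result:
genre  | a    
-------+------
Drama  | 4.2  
Action | 7.275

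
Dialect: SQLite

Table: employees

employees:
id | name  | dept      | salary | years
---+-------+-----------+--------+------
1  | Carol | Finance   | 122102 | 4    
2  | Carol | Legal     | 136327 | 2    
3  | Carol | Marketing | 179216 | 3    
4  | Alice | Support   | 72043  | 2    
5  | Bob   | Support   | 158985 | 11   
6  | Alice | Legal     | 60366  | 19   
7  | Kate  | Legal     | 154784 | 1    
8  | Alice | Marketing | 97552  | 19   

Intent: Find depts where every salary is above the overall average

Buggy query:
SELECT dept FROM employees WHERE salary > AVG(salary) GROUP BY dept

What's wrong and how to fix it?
Bug: WHERE evaluates per row before aggregation, so AVG() is unavailable

Fix: Compute the overall average in a scalar subquery and compare each group's MIN against it in HAVING

Corrected query:
SELECT dept FROM employees GROUP BY dept HAVING MIN(salary) > (SELECT AVG(salary) FROM employees)

Result:
(no rows)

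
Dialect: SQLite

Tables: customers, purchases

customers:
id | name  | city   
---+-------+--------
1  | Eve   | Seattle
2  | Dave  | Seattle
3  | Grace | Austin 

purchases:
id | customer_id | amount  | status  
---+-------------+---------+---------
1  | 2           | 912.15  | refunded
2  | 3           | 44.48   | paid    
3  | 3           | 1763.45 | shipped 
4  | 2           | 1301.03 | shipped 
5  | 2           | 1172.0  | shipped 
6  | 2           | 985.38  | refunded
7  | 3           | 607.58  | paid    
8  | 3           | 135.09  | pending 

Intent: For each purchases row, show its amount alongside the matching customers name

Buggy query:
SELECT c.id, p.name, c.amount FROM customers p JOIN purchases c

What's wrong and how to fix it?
Bug: JOIN with no ON clause produces a cartesian product; every purchases row pairs with every customers row

Fix: Specify the join condition linking the foreign key to the parent id

Corrected query:
SELECT c.id, p.name, c.amount FROM customers p JOIN purchases c ON c.customer_id = p.id

Result:
id | name  | amount 
---+-------+--------
1  | Dave  | 912.15 
2  | Grace | 44.48  
3  | Grace | 1763.45
4  | Dave  | 1301.03
5  | Dave  | 1172   
6  | Dave  | 985.38 
7  | Grace | 607.58 
8  | Grace | 135.09 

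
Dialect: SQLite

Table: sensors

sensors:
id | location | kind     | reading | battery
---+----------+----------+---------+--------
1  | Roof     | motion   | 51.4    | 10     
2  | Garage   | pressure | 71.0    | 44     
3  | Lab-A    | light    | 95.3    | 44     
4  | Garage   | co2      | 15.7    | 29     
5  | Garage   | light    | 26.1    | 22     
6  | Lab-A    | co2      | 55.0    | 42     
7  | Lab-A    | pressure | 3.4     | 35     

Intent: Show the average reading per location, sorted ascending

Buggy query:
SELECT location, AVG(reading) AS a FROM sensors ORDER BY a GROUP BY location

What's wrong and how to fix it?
Bug: ORDER BY appears before GROUP BY; SQL clause order requires GROUP BY first

Fix: Reorder: SELECT … FROM … GROUP BY … ORDER BY …

Corrected query:
SELECT location, AVG(reading) AS a FROM sensors GROUP BY location ORDER BY a

Result:
location | a        
---------+----------
Garage   | 37.6     
Lab-A    | 51.233333
Roof     | 51.4     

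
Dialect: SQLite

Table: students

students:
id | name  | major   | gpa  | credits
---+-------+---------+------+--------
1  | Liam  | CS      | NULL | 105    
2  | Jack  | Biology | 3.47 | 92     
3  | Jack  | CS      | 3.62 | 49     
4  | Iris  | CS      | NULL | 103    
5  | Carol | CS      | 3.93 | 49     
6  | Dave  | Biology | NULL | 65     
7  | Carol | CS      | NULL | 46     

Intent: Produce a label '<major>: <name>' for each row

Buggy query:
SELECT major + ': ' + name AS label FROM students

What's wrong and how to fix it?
Bug: SQLite uses || for string concatenation; + coerces text to numbers (yielding 0)

Fix: Replace + with || to concatenate text

Corrected query:
SELECT major || ': ' || name AS label FROM students

Result:
label        
-------------
CS: Liam     
Biology: Jack
CS: Jack     
CS: Iris     
CS: Carol    
Biology: Dave
CS: Carol    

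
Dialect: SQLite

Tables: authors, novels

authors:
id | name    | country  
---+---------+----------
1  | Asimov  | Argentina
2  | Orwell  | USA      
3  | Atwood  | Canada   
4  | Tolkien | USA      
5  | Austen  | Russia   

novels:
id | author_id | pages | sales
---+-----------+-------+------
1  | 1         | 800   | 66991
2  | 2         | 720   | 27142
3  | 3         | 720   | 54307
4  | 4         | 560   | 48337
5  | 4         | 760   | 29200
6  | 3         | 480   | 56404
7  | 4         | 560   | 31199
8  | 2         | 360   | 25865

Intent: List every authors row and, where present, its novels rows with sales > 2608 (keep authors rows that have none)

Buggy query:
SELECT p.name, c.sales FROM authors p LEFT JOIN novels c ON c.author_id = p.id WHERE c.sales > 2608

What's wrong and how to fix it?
Bug: A WHERE condition on the right-hand table after LEFT JOIN drops unmatched parents

Fix: Move the right-table condition into the ON clause so unmatched parents are kept

Corrected query:
SELECT p.name, c.sales FROM authors p LEFT JOIN novels c ON c.author_id = p.id AND c.sales > 2608

Result:
name    | sales
--------+------
Asimov  | 66991
Orwell  | 25865
Orwell  | 27142
Atwood  | 54307
Atwood  | 56404
Tolkien | 29200
Tolkien | 31199
Tolkien | 48337
Austen  | NULL 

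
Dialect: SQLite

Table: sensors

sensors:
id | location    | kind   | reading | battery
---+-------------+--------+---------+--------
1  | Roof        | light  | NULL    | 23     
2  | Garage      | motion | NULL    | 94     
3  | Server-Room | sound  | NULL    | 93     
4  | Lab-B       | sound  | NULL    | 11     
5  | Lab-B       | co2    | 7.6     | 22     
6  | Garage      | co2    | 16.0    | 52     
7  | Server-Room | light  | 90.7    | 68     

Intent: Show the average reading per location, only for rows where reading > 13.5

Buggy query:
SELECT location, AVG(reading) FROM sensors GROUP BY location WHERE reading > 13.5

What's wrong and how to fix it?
Bug: Row-level WHERE must come before GROUP BY in the clause order

Fix: Move the WHERE clause before GROUP BY

Corrected query:
SELECT location, AVG(reading) FROM sensors WHERE reading > 13.5 GROUP BY location

Result:
location    | AVG(reading)
------------+-------------
Garage      | 16          
Server-Room | 90.7        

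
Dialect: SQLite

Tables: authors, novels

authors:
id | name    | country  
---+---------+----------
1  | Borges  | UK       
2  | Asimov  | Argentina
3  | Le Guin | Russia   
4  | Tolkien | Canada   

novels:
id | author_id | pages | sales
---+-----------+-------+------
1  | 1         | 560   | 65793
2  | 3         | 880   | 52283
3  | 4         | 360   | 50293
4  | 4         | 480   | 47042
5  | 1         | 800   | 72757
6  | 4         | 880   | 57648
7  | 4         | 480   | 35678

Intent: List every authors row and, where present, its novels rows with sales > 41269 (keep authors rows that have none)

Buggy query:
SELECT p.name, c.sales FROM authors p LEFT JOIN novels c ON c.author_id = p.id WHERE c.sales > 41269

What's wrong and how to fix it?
Bug: A WHERE condition on the right-hand table after LEFT JOIN drops unmatched parents

Fix: Put 'c.sales > 41269' in the JOIN's ON clause instead of WHERE

Corrected query:
SELECT p.name, c.sales FROM authors p LEFT JOIN novels c ON c.author_id = p.id AND c.sales > 41269

Result:
name    | sales
--------+------
Borges  | 65793
Borges  | 72757
Asimov  | NULL 
Le Guin | 52283
Tolkien | 47042
Tolkien | 50293
Tolkien | 57648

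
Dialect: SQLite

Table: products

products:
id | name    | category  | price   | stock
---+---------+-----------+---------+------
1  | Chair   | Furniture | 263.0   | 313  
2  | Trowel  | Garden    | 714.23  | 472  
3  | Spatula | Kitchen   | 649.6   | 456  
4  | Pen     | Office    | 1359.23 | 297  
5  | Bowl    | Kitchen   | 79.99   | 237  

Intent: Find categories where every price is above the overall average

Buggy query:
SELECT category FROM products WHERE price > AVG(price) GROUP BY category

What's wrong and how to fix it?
Bug: AVG() is an aggregate; it can't sit directly in WHERE

Fix: Compute the overall average in a scalar subquery and compare each group's MIN against it in HAVING

Corrected query:
SELECT category FROM products GROUP BY category HAVING MIN(price) > (SELECT AVG(price) FROM products)

Result:
category
--------
Garden  
Office  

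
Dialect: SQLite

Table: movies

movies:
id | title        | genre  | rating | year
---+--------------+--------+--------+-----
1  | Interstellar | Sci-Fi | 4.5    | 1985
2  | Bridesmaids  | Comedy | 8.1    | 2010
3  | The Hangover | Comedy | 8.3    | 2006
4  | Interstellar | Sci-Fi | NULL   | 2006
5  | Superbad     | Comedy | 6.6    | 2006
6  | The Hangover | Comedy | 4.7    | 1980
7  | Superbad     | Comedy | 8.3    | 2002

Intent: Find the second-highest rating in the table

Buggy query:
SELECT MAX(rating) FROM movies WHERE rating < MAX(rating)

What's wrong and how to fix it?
Bug: MAX(rating) on the right of the comparison is an aggregate-in-WHERE error

Fix: Put the inner MAX in a scalar subquery

Corrected query:
SELECT MAX(rating) FROM movies WHERE rating < (SELECT MAX(rating) FROM movies)

Result:
MAX(rating)
-----------
8.1        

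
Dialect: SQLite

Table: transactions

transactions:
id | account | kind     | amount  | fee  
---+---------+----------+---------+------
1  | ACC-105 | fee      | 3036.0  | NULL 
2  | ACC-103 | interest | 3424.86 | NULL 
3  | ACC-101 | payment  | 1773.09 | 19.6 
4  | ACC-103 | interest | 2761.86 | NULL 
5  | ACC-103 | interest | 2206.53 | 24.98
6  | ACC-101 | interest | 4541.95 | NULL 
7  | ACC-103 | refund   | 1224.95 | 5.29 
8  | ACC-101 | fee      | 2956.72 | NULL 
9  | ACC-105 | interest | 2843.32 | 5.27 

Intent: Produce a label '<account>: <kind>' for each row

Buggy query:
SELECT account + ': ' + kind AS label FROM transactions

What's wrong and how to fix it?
Bug: '+' is numeric addition; on text columns SQLite converts them to 0 instead of concatenating

Fix: Replace + with || to concatenate text

Corrected query:
SELECT account || ': ' || kind AS label FROM transactions

Result:
label            
-----------------
ACC-105: fee     
ACC-103: interest
ACC-101: payment 
ACC-103: interest
ACC-103: interest
ACC-101: interest
ACC-103: refund  
ACC-101: fee     
ACC-105: interest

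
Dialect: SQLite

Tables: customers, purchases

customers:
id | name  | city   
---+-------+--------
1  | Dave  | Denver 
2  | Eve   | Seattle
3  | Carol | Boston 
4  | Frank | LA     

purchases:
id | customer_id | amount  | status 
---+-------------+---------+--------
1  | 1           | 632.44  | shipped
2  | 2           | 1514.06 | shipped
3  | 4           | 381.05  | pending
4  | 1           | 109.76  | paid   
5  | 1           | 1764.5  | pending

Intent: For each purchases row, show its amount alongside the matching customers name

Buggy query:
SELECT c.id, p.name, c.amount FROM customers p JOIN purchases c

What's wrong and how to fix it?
Bug: Missing join condition: each purchases row is matched to all customers rows instead of just its own

Fix: Add ON c.customer_id = p.id to the JOIN

Corrected query:
SELECT c.id, p.name, c.amount FROM customers p JOIN purchases c ON c.customer_id = p.id

Result:
id | name  | amount 
---+-------+--------
1  | Dave  | 632.44 
2  | Eve   | 1514.06
3  | Frank | 381.05 
4  | Dave  | 109.76 
5  | Dave  | 1764.5 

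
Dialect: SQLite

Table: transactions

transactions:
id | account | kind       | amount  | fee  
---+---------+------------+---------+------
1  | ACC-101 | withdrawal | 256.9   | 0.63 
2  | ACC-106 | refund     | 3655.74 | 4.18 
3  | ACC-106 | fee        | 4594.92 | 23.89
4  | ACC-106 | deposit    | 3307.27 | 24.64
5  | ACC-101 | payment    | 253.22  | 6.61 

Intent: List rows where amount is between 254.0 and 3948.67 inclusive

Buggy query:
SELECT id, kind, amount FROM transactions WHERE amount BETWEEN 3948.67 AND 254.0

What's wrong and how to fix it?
Bug: BETWEEN expects the lower bound first; with 3948.67 AND 254.0 the range is empty

Fix: Write BETWEEN 254.0 AND 3948.67

Corrected query:
SELECT id, kind, amount FROM transactions WHERE amount BETWEEN 254.0 AND 3948.67

Result:
id | kind       | amount 
---+------------+--------
1  | withdrawal | 256.9  
2  | refund     | 3655.74
4  | deposit    | 3307.27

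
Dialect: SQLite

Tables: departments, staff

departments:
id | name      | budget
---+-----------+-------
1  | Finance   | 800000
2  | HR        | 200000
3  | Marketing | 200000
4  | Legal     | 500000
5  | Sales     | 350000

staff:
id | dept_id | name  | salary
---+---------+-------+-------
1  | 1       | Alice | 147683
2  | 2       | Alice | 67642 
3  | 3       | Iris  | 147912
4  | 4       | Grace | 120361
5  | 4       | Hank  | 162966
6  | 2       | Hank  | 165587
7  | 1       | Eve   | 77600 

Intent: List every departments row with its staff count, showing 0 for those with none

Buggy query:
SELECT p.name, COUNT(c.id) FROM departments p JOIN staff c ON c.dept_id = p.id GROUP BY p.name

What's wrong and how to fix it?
Bug: An inner join excludes parents with zero children

Fix: Switch to LEFT JOIN to retain unmatched parent rows

Corrected query:
SELECT p.name, COUNT(c.id) FROM departments p LEFT JOIN staff c ON c.dept_id = p.id GROUP BY p.name

Result:
name      | COUNT(c.id)
----------+------------
Finance   | 2          
HR        | 2          
Legal     | 2          
Marketing | 1          
Sales     | 0          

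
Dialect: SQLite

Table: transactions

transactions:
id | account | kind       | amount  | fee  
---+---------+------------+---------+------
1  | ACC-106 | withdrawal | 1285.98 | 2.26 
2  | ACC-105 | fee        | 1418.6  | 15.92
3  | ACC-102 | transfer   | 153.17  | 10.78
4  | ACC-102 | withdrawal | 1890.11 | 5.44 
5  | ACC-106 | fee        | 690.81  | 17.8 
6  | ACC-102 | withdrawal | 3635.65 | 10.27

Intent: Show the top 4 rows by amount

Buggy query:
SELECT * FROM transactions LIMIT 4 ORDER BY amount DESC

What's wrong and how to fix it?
Bug: ORDER BY cannot follow LIMIT; LIMIT is the final clause

Fix: Sort with ORDER BY, then apply LIMIT

Corrected query:
SELECT * FROM transactions ORDER BY amount DESC LIMIT 4

Result:
id | account | kind       | amount  | fee  
---+---------+------------+---------+------
6  | ACC-102 | withdrawal | 3635.65 | 10.27
4  | ACC-102 | withdrawal | 1890.11 | 5.44 
2  | ACC-105 | fee        | 1418.6  | 15.92
1  | ACC-106 | withdrawal | 1285.98 | 2.26 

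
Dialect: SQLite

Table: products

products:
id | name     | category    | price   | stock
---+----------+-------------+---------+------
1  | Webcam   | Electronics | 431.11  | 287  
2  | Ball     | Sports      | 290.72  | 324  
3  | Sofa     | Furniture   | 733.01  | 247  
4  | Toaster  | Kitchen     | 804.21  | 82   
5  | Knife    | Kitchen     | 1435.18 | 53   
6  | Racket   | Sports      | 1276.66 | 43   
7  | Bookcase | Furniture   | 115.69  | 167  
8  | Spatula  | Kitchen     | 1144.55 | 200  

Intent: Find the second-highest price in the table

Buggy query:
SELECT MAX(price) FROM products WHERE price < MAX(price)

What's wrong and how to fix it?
Bug: MAX(price) on the right of the comparison is an aggregate-in-WHERE error

Fix: Compute the overall MAX in a subquery, then take MAX of rows below it

Corrected query:
SELECT MAX(price) FROM products WHERE price < (SELECT MAX(price) FROM products)

Result:
MAX(price)
----------
1276.66   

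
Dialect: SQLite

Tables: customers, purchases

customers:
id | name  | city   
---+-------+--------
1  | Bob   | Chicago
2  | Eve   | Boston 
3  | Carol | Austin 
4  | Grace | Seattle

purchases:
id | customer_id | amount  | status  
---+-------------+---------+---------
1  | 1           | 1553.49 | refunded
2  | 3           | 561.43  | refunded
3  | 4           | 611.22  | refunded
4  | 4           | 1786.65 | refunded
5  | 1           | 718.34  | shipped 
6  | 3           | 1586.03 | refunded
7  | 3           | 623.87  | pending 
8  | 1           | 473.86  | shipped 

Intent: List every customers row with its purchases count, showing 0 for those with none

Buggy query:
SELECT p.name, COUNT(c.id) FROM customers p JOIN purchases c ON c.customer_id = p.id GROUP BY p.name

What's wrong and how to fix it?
Bug: INNER JOIN drops customers rows that have no matching purchases rows

Fix: Use LEFT JOIN so parents without children still appear (COUNT(c.id) gives 0)

Corrected query:
SELECT p.name, COUNT(c.id) FROM customers p LEFT JOIN purchases c ON c.customer_id = p.id GROUP BY p.name

Result:
name  | COUNT(c.id)
------+------------
Bob   | 3          
Carol | 3          
Eve   | 0          
Grace | 2          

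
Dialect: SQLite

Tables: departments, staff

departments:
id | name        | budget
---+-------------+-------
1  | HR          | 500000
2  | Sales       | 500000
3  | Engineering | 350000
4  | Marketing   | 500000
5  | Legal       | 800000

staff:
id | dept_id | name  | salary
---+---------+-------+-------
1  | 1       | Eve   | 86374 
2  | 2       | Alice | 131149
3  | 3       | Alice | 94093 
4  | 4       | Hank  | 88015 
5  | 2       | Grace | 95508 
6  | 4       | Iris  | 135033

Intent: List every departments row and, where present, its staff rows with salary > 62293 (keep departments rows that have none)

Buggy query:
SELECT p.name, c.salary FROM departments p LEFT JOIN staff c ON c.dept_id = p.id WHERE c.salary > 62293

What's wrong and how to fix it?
Bug: Filtering c.salary in WHERE discards the NULL rows produced by LEFT JOIN, turning it into an inner join

Fix: Move the right-table condition into the ON clause so unmatched parents are kept

Corrected query:
SELECT p.name, c.salary FROM departments p LEFT JOIN staff c ON c.dept_id = p.id AND c.salary > 62293

Result:
name        | salary
------------+-------
HR          | 86374 
Sales       | 95508 
Sales       | 131149
Engineering | 94093 
Marketing   | 88015 
Marketing   | 135033
Legal       | NULL  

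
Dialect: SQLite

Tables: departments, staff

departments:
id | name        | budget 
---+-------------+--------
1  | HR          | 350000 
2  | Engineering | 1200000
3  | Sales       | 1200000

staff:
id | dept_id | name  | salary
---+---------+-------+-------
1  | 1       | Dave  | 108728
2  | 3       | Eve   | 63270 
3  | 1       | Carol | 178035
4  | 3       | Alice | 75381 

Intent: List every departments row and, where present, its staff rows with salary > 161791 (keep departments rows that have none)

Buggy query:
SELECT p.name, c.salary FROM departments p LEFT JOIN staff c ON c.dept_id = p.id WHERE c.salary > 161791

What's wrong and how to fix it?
Bug: Filtering c.salary in WHERE discards the NULL rows produced by LEFT JOIN, turning it into an inner join

Fix: Put 'c.salary > 161791' in the JOIN's ON clause instead of WHERE

Corrected query:
SELECT p.name, c.salary FROM departments p LEFT JOIN staff c ON c.dept_id = p.id AND c.salary > 161791

Result:
name        | salary
------------+-------
HR          | 178035
Engineering | NULL  
Sales       | NULL  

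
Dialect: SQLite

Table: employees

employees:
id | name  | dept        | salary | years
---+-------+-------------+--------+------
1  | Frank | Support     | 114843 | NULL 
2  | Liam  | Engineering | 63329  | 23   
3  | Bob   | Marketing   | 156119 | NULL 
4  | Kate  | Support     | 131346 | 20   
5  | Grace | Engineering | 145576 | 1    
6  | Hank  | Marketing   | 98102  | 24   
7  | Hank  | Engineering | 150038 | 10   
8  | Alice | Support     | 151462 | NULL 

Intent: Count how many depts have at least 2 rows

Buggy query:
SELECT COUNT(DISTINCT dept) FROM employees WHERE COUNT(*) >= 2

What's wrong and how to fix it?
Bug: COUNT(*) cannot appear in WHERE; the per-group count doesn't exist yet

Fix: Use a subquery that GROUPs and filters with HAVING, then count its rows

Corrected query:
SELECT COUNT(*) FROM (SELECT dept FROM employees GROUP BY dept HAVING COUNT(*) >= 2)

Result:
COUNT(*)
--------
3       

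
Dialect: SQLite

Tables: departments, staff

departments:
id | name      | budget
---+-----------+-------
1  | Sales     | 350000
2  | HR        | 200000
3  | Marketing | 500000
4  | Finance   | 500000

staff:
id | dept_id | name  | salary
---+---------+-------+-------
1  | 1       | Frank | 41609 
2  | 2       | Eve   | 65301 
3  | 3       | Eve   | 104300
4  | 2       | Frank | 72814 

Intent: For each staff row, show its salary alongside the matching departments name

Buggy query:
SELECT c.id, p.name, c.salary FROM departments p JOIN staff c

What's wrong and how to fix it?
Bug: JOIN with no ON clause produces a cartesian product; every staff row pairs with every departments row

Fix: Specify the join condition linking the foreign key to the parent id

Corrected query:
SELECT c.id, p.name, c.salary FROM departments p JOIN staff c ON c.dept_id = p.id

Result:
id | name      | salary
---+-----------+-------
1  | Sales     | 41609 
2  | HR        | 65301 
3  | Marketing | 104300
4  | HR        | 72814 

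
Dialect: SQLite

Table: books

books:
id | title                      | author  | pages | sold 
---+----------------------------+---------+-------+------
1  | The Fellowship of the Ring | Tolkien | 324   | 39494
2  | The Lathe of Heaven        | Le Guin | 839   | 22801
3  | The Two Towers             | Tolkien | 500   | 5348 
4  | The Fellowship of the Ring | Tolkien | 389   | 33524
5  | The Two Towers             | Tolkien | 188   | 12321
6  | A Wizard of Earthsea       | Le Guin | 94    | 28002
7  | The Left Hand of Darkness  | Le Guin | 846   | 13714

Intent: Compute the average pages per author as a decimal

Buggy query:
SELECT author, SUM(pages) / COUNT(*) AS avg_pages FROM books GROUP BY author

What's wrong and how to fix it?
Bug: SUM(pages) and COUNT(*) are both integers; the division truncates the fractional part

Fix: Multiply by 1.0 (or CAST to REAL) to force floating-point division

Corrected query:
SELECT author, SUM(pages) * 1.0 / COUNT(*) AS avg_pages FROM books GROUP BY author

Result:
author  | avg_pages
--------+----------
Le Guin | 593      
Tolkien | 350.25   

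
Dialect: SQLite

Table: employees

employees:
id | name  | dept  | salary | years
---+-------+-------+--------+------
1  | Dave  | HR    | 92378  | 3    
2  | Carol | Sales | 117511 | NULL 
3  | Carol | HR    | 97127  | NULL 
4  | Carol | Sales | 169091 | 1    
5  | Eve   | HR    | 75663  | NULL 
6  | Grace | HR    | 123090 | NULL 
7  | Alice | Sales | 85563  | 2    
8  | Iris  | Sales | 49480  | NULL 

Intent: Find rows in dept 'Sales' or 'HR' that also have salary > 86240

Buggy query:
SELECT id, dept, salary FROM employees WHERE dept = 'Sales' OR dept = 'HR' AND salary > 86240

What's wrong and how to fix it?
Bug: AND binds tighter than OR, so this parses as dept = 'Sales' OR (dept = 'HR' AND salary > 86240)

Fix: Add parentheses around the OR so the AND applies to both alternatives

Corrected query:
SELECT id, dept, salary FROM employees WHERE (dept = 'Sales' OR dept = 'HR') AND salary > 86240

Result:
id | dept  | salary
---+-------+-------
1  | HR    | 92378 
2  | Sales | 117511
3  | HR    | 97127 
4  | Sales | 169091
6  | HR    | 123090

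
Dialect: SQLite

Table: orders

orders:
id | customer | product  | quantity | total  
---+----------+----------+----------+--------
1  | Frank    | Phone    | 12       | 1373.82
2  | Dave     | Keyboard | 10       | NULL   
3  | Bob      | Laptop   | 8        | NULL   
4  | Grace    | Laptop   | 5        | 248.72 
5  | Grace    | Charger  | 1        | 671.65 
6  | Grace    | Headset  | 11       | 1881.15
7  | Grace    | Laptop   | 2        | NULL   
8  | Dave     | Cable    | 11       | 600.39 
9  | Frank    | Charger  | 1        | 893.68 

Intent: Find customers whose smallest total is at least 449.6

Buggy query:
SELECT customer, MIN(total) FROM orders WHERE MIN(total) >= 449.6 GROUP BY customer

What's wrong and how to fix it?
Bug: Aggregates like MIN are computed per group after WHERE runs

Fix: Use HAVING for the per-group MIN condition

Corrected query:
SELECT customer, MIN(total) FROM orders GROUP BY customer HAVING MIN(total) >= 449.6

Result:
customer | MIN(total)
---------+-----------
Dave     | 600.39    
Frank    | 893.68    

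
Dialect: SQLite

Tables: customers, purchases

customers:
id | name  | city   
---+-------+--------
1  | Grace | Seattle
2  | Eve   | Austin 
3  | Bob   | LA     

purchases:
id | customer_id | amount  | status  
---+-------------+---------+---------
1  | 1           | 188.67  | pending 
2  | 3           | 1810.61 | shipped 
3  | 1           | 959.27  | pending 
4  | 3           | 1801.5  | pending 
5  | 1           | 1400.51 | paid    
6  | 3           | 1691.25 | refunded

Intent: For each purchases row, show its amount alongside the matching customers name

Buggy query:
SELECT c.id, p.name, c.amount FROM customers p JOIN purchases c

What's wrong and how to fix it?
Bug: Missing join condition: each purchases row is matched to all customers rows instead of just its own

Fix: Add ON c.customer_id = p.id to the JOIN

Corrected query:
SELECT c.id, p.name, c.amount FROM customers p JOIN purchases c ON c.customer_id = p.id

Result:
id | name  | amount 
---+-------+--------
1  | Grace | 188.67 
2  | Bob   | 1810.61
3  | Grace | 959.27 
4  | Bob   | 1801.5 
5  | Grace | 1400.51
6  | Bob   | 1691.25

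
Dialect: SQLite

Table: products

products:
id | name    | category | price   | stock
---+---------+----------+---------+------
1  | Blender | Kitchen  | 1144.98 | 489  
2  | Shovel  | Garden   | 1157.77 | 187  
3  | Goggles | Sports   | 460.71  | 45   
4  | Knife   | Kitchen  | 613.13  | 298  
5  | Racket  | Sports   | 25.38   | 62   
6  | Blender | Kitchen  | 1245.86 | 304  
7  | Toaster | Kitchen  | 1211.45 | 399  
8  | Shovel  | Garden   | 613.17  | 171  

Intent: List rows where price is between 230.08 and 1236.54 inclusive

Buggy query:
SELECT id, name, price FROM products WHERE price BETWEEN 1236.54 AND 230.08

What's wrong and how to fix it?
Bug: BETWEEN expects the lower bound first; with 1236.54 AND 230.08 the range is empty

Fix: Write BETWEEN 230.08 AND 1236.54

Corrected query:
SELECT id, name, price FROM products WHERE price BETWEEN 230.08 AND 1236.54

Result:
id | name    | price  
---+---------+--------
1  | Blender | 1144.98
2  | Shovel  | 1157.77
3  | Goggles | 460.71 
4  | Knife   | 613.13 
7  | Toaster | 1211.45
8  | Shovel  | 613.17 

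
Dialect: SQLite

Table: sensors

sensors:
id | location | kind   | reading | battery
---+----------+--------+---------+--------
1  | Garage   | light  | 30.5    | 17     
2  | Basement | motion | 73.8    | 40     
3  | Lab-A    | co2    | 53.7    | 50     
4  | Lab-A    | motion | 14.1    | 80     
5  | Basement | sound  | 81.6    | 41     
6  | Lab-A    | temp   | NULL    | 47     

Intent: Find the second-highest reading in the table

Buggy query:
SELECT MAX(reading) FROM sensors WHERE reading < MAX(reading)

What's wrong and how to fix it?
Bug: MAX(reading) on the right of the comparison is an aggregate-in-WHERE error

Fix: Compute the overall MAX in a subquery, then take MAX of rows below it

Corrected query:
SELECT MAX(reading) FROM sensors WHERE reading < (SELECT MAX(reading) FROM sensors)

Result:
MAX(reading)
------------
73.8        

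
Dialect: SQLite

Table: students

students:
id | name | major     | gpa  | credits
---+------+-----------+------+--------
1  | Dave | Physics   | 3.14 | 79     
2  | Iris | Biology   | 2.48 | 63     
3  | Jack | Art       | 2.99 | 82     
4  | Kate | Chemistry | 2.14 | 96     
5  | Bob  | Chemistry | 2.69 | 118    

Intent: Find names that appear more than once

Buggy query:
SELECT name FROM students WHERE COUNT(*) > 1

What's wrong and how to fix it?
Bug: COUNT(*) is an aggregate and cannot be used in WHERE

Fix: Group first, then use HAVING for the count condition

Corrected query:
SELECT name FROM students GROUP BY name HAVING COUNT(*) > 1

Result:
(no rows)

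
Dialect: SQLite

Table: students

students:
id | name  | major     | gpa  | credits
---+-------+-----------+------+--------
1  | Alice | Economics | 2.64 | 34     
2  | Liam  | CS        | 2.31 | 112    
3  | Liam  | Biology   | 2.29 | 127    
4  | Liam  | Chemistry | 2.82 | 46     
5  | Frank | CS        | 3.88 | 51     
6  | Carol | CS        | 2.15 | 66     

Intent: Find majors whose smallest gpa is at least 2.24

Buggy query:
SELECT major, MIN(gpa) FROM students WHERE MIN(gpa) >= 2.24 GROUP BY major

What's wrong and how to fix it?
Bug: MIN() in WHERE is a misuse of aggregate

Fix: Replace WHERE with HAVING after the GROUP BY

Corrected query:
SELECT major, MIN(gpa) FROM students GROUP BY major HAVING MIN(gpa) >= 2.24

Result:
major     | MIN(gpa)
----------+---------
Biology   | 2.29    
Chemistry | 2.82    
Economics | 2.64    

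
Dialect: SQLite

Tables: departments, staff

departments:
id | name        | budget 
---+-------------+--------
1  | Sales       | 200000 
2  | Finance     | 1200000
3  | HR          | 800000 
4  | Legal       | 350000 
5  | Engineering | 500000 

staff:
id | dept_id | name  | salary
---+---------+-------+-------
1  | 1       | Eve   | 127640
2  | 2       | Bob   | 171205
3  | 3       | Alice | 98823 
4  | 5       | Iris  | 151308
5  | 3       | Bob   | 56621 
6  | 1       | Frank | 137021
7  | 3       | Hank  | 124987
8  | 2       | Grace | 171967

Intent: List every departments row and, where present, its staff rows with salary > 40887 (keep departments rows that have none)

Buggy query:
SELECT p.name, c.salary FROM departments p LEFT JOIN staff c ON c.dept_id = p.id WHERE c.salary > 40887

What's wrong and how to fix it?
Bug: Filtering c.salary in WHERE discards the NULL rows produced by LEFT JOIN, turning it into an inner join

Fix: Move the right-table condition into the ON clause so unmatched parents are kept

Corrected query:
SELECT p.name, c.salary FROM departments p LEFT JOIN staff c ON c.dept_id = p.id AND c.salary > 40887

Result:
name        | salary
------------+-------
Sales       | 127640
Sales       | 137021
Finance     | 171205
Finance     | 171967
HR          | 56621 
HR          | 98823 
HR          | 124987
Legal       | NULL  
Engineering | 151308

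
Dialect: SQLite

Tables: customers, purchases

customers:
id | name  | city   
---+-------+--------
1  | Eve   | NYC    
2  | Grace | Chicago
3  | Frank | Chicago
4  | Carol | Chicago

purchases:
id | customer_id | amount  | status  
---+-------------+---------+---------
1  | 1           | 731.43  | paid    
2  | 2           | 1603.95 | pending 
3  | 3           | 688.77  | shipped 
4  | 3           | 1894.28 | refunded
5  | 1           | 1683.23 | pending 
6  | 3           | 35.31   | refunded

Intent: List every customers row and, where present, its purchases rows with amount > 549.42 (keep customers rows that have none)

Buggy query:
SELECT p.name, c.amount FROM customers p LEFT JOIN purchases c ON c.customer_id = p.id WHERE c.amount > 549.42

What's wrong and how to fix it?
Bug: Filtering c.amount in WHERE discards the NULL rows produced by LEFT JOIN, turning it into an inner join

Fix: Move the right-table condition into the ON clause so unmatched parents are kept

Corrected query:
SELECT p.name, c.amount FROM customers p LEFT JOIN purchases c ON c.customer_id = p.id AND c.amount > 549.42

Result:
name  | amount 
------+--------
Eve   | 731.43 
Eve   | 1683.23
Grace | 1603.95
Frank | 688.77 
Frank | 1894.28
Carol | NULL   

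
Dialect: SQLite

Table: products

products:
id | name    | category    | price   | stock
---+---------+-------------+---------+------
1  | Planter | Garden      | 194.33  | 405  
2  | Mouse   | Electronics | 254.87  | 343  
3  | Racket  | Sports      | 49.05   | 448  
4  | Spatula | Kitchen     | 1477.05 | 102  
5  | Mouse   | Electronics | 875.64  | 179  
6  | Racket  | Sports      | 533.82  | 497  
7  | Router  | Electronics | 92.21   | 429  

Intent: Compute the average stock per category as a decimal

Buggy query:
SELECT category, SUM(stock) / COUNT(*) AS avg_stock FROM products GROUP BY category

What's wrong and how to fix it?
Bug: Both operands are integers, so '/' performs integer division and truncates

Fix: Cast one side to REAL so the division keeps the fractional part

Corrected query:
SELECT category, SUM(stock) * 1.0 / COUNT(*) AS avg_stock FROM products GROUP BY category

Result:
category    | avg_stock
------------+----------
Electronics | 317      
Garden      | 405      
Kitchen     | 102      
Sports      | 472.5    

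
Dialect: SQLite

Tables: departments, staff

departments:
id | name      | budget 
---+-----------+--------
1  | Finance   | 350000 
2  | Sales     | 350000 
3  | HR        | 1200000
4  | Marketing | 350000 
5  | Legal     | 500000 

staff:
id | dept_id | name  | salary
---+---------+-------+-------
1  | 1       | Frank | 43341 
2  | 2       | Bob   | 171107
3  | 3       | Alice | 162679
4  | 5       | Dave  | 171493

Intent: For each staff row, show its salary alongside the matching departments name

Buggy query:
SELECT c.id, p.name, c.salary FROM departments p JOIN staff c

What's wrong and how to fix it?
Bug: JOIN with no ON clause produces a cartesian product; every staff row pairs with every departments row

Fix: Specify the join condition linking the foreign key to the parent id

Corrected query:
SELECT c.id, p.name, c.salary FROM departments p JOIN staff c ON c.dept_id = p.id

Result:
id | name    | salary
---+---------+-------
1  | Finance | 43341 
2  | Sales   | 171107
3  | HR      | 162679
4  | Legal   | 171493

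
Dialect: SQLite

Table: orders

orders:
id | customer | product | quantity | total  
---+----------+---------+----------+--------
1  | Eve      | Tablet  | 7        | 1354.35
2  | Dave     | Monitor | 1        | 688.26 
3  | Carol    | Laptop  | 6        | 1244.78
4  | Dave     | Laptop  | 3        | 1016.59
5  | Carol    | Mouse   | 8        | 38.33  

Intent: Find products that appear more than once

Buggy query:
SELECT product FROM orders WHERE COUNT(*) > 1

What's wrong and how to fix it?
Bug: COUNT(*) is an aggregate and cannot be used in WHERE

Fix: Group first, then use HAVING for the count condition

Corrected query:
SELECT product FROM orders GROUP BY product HAVING COUNT(*) > 1

Result:
product
-------
Laptop 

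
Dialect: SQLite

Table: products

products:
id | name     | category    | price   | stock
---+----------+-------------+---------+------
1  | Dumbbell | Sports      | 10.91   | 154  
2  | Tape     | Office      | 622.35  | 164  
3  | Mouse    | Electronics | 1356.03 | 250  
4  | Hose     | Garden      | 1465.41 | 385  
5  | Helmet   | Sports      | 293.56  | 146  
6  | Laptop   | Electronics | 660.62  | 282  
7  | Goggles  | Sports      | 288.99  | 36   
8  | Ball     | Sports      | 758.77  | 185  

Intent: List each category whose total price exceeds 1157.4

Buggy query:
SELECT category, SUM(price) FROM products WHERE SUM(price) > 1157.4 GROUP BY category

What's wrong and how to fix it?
Bug: SUM(price) is an aggregate, but WHERE filters rows before aggregation

Fix: Use HAVING (which filters groups after aggregation) instead of WHERE

Corrected query:
SELECT category, SUM(price) FROM products GROUP BY category HAVING SUM(price) > 1157.4

Result:
category    | SUM(price)
------------+-----------
Electronics | 2016.65   
Garden      | 1465.41   
Sports      | 1352.23   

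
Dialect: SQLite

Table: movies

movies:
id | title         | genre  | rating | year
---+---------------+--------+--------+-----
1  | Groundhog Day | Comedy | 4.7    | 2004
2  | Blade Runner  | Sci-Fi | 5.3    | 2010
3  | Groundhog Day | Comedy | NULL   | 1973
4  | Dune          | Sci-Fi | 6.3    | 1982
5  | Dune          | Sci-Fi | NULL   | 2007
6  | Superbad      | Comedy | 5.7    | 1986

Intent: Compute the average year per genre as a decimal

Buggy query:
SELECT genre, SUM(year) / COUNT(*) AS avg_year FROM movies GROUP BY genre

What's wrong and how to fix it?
Bug: SUM(year) and COUNT(*) are both integers; the division truncates the fractional part

Fix: Multiply by 1.0 (or CAST to REAL) to force floating-point division

Corrected query:
SELECT genre, SUM(year) * 1.0 / COUNT(*) AS avg_year FROM movies GROUP BY genre

Result:
genre  | avg_year   
-------+------------
Comedy | 1987.666667
Sci-Fi | 1999.666667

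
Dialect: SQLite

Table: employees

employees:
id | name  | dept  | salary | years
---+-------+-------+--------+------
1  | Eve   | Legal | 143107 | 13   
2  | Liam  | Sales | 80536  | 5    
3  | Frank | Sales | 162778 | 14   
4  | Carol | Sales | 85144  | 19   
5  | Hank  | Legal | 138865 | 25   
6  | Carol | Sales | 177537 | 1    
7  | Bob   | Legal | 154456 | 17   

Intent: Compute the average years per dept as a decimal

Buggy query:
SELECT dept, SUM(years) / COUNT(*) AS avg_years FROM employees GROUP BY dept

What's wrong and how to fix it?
Bug: Both operands are integers, so '/' performs integer division and truncates

Fix: Multiply by 1.0 (or CAST to REAL) to force floating-point division

Corrected query:
SELECT dept, SUM(years) * 1.0 / COUNT(*) AS avg_years FROM employees GROUP BY dept

Result:
dept  | avg_years
------+----------
Legal | 18.333333
Sales | 9.75     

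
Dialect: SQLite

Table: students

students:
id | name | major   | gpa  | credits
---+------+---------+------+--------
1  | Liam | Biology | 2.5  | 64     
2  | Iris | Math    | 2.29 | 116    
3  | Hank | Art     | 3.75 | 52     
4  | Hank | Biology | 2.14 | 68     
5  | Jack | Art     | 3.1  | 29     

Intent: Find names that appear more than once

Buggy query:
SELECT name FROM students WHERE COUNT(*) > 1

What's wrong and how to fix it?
Bug: COUNT(*) is an aggregate and cannot be used in WHERE

Fix: Group first, then use HAVING for the count condition

Corrected query:
SELECT name FROM students GROUP BY name HAVING COUNT(*) > 1

Result:
name
----
Hank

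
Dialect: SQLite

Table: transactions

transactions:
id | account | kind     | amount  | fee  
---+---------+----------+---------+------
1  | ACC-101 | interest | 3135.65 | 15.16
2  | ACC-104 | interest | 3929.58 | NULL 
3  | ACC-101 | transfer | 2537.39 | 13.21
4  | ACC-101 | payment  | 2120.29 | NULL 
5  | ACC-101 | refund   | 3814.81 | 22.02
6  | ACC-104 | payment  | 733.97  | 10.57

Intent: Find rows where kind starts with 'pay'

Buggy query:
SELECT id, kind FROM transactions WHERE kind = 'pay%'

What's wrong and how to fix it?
Bug: '=' compares the literal string including the % character; pattern matching needs LIKE

Fix: Replace '=' with LIKE so 'pay%' is treated as a pattern

Corrected query:
SELECT id, kind FROM transactions WHERE kind LIKE 'pay%'

Result:
id | kind   
---+--------
4  | payment
6  | payment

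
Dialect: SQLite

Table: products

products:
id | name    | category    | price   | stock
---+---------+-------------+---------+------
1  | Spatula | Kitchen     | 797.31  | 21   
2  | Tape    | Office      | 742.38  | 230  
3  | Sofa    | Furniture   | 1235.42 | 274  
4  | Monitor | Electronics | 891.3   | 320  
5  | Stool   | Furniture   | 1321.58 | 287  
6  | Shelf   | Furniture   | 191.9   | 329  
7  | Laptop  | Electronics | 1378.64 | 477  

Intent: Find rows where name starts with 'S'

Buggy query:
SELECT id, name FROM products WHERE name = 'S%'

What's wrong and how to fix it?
Bug: Wildcards only work with LIKE; '=' treats '%' as a literal character

Fix: Replace '=' with LIKE so 'S%' is treated as a pattern

Corrected query:
SELECT id, name FROM products WHERE name LIKE 'S%'

Result:
id | name   
---+--------
1  | Spatula
3  | Sofa   
5  | Stool  
6  | Shelf  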